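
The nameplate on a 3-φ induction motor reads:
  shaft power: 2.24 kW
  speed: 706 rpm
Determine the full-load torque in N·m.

30.3 N·m

ω = 2π × 706/60 = 73.93 rad/s
τ = P/ω = 2240/73.93 = 30.3 N·m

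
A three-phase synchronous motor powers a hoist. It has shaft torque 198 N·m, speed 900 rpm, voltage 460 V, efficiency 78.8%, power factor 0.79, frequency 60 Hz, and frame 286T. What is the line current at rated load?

37.6 A

ω = 2π×900/60 = 94.25 rad/s; P_out = τω = 198 × 94.25 = 18662 W
P_in = P_out / η = 18662 / 0.788 = 23683 W
I_L = P_in / (√3·V_L·cosφ) = 23683 / (1.732 × 460 × 0.79) = 37.6 A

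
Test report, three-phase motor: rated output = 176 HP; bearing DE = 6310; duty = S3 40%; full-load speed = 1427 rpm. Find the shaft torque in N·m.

879 N·m

P_out = 176 × 746 = 131296 W
ω = 2π × 1427/60 = 149.4 rad/s
τ = P_out/ω = 131296/149.4 = 879 N·m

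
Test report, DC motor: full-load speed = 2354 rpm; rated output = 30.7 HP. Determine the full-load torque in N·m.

P_out = 30.7 × 746 = 22902 W
ω = 2π × 2354/60 = 246.5 rad/s
τ = P_out/ω = 22902/246.5 = 92.9 N·m

92.9 N·m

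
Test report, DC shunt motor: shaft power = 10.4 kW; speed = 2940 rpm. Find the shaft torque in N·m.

33.8 N·m

ω = 2π × 2940/60 = 307.9 rad/s
τ = P/ω = 10400/307.9 = 33.8 N·m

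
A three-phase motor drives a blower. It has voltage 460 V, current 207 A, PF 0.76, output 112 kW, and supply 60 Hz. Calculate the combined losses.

P_in = √3·V·I·cosφ = 1.732×460×207×0.76 = 125340 W
P_out = 112000 W
Losses = P_in − P_out = 125340 − 112000 = 13340 W

13300 W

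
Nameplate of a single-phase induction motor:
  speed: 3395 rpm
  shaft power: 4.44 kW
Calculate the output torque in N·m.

12.5 N·m

ω = 2π × 3395/60 = 355.5 rad/s
τ = P/ω = 4440/355.5 = 12.5 N·m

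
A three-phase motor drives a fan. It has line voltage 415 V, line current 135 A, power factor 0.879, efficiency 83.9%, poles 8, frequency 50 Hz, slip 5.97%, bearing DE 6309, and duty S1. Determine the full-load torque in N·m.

969 N·m

P_in = √3·V·I·cosφ = 1.732 × 415 × 135 × 0.879 = 85294 W
P_out = η·P_in = 0.839 × 85294 = 71562 W
n_s = 120×50/8 = 750 rpm; n = 750×(1−0.0597) = 705 rpm
ω = 2π×705/60 = 73.83 rad/s
τ = P_out/ω = 71562/73.83 = 969 N·m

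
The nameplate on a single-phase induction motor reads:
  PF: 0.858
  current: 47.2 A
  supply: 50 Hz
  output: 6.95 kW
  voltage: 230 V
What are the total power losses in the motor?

P_in = V·I·cosφ = 230×47.2×0.858 = 9314 W
P_out = 6950 W
Losses = P_in − P_out = 9314 − 6950 = 2364 W

2.36 kW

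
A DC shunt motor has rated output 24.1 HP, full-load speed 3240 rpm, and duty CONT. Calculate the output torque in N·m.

53 N·m

P_out = 24.1 × 746 = 17979 W
ω = 2π × 3240/60 = 339.3 rad/s
τ = P_out/ω = 17979/339.3 = 53 N·m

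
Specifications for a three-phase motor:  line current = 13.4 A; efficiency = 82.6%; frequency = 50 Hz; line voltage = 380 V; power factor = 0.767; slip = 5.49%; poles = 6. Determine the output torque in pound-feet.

41.6 lb·ft

P_in = √3·V·I·cosφ = 1.732 × 380 × 13.4 × 0.767 = 6764 W
P_out = η·P_in = 0.826 × 6764 = 5587 W
n_s = 120×50/6 = 1000 rpm; n = 1000×(1−0.0549) = 945 rpm
ω = 2π×945/60 = 98.96 rad/s
τ = P_out/ω = 5587/98.96 = 56.46 N·m
In lb·ft: 56.46/1.356 = 41.6 lb·ft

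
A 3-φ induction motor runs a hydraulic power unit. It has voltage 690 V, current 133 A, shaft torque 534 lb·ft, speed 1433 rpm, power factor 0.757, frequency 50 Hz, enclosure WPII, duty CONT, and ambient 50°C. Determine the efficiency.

90.3 %

τ = 534 lb·ft × 1.356 = 724.1 N·m
ω = 2π × 1433/60 = 150.1 rad/s; P_out = τω = 724.1 × 150.1 = 108687 W
P_in = √3·V_L·I_L·cosφ = 1.732 × 690 × 133 × 0.757 = 120322 W
η = P_out / P_in = 108687 / 120322 = 0.903 = 90.3%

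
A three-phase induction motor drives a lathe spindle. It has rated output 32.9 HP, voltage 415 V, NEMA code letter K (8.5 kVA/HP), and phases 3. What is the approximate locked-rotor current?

S_LR = 8.5 × 32.9 = 279.65 kVA
I_LR = S_LR/(√3·V_L) = 279650/(1.732×415) = 389 A

389 A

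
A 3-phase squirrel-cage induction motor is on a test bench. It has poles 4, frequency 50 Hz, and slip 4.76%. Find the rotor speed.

n_s = 120f/p = 120×50/4 = 1500 rpm
n = n_s(1 − s) = 1500 × (1 − 0.0476) = 1429 rpm

1429 rpm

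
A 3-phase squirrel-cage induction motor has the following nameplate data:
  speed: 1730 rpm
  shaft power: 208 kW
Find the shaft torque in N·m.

ω = 2π × 1730/60 = 181.2 rad/s
τ = P/ω = 208000/181.2 = 1150 N·m

1150 N·m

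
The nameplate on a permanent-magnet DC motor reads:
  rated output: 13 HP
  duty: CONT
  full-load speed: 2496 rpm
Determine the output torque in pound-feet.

P_out = 13 × 746 = 9698 W
ω = 2π × 2496/60 = 261.4 rad/s
τ = P_out/ω = 9698/261.4 = 37.1 N·m
In lb·ft: 37.1/1.356 = 27.4 lb·ft

27.4 lb·ft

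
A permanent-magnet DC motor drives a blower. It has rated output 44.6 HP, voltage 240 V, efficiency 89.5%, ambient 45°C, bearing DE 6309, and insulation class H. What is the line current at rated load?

155 A

P_out = 44.6 × 746 = 33272 W
P_in = P_out / η = 33272 / 0.895 = 37175 W
I = P_in / V = 37175 / 240 = 155 A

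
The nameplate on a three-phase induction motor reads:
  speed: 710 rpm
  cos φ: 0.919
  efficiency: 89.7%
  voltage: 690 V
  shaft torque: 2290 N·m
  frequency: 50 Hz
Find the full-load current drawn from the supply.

ω = 2π×710/60 = 74.35 rad/s; P_out = τω = 2290 × 74.35 = 170262 W
P_in = P_out / η = 170262 / 0.897 = 189813 W
I_L = P_in / (√3·V_L·cosφ) = 189813 / (1.732 × 690 × 0.919) = 173 A

173 A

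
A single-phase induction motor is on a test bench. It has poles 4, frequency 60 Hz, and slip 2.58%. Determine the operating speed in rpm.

n_s = 120f/p = 120×60/4 = 1800 rpm
n = n_s(1 − s) = 1800 × (1 − 0.0258) = 1754 rpm

1754 rpm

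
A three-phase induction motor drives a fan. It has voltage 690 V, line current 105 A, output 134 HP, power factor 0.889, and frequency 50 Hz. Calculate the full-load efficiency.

P_out = 134 × 746 = 99964 W
P_in = √3·V_L·I_L·cosφ = 1.732 × 690 × 105 × 0.889 = 111555 W
η = P_out / P_in = 99964 / 111555 = 0.896 = 89.6%

89.6 %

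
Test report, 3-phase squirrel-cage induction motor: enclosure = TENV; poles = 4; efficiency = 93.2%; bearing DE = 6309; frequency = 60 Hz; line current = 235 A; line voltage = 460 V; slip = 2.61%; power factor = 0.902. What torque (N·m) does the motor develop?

P_in = √3·V·I·cosφ = 1.732 × 460 × 235 × 0.902 = 168881 W
P_out = η·P_in = 0.932 × 168881 = 157397 W
n_s = 120×60/4 = 1800 rpm; n = 1800×(1−0.0261) = 1753 rpm
ω = 2π×1753/60 = 183.6 rad/s
τ = P_out/ω = 157397/183.6 = 857 N·m

857 N·m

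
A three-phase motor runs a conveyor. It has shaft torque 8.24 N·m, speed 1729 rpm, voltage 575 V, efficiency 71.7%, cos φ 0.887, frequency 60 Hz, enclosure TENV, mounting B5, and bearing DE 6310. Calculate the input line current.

ω = 2π×1729/60 = 181.1 rad/s; P_out = τω = 8.24 × 181.1 = 1492 W
P_in = P_out / η = 1492 / 0.717 = 2081 W
I_L = P_in / (√3·V_L·cosφ) = 2081 / (1.732 × 575 × 0.887) = 2.36 A

2.36 A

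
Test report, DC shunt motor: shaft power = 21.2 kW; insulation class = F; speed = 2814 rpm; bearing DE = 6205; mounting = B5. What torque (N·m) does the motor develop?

71.9 N·m

ω = 2π × 2814/60 = 294.7 rad/s
τ = P/ω = 21200/294.7 = 71.9 N·m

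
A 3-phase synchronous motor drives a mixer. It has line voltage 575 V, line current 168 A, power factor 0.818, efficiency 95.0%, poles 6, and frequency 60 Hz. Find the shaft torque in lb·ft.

P_in = √3·V·I·cosφ = 1.732 × 575 × 168 × 0.818 = 136861 W
P_out = η·P_in = 0.95 × 136861 = 130018 W
n = n_s = 120×60/6 = 1200 rpm (synchronous)
ω = 2π×1200/60 = 125.7 rad/s
τ = P_out/ω = 130018/125.7 = 1034 N·m
In lb·ft: 1034/1.356 = 763 lb·ft

763 lb·ft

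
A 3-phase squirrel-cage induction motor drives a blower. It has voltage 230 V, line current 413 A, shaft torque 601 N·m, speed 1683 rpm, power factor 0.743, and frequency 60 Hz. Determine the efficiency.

ω = 2π × 1683/60 = 176.2 rad/s; P_out = τω = 601 × 176.2 = 105896 W
P_in = √3·V_L·I_L·cosφ = 1.732 × 230 × 413 × 0.743 = 122240 W
η = P_out / P_in = 105896 / 122240 = 0.866 = 86.6%

86.6 %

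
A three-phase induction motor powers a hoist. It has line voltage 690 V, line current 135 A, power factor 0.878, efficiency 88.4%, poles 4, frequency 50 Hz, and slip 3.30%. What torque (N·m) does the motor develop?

P_in = √3·V·I·cosφ = 1.732 × 690 × 135 × 0.878 = 141653 W
P_out = η·P_in = 0.884 × 141653 = 125221 W
n_s = 120×50/4 = 1500 rpm; n = 1500×(1−0.033) = 1451 rpm
ω = 2π×1451/60 = 151.9 rad/s
τ = P_out/ω = 125221/151.9 = 824 N·m

824 N·m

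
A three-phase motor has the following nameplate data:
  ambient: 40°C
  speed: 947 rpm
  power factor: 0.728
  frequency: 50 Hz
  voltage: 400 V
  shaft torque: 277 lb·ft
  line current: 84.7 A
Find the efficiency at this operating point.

87.2 %

τ = 277 lb·ft × 1.356 = 375.6 N·m
ω = 2π × 947/60 = 99.17 rad/s; P_out = τω = 375.6 × 99.17 = 37248 W
P_in = √3·V_L·I_L·cosφ = 1.732 × 400 × 84.7 × 0.728 = 42719 W
η = P_out / P_in = 37248 / 42719 = 0.872 = 87.2%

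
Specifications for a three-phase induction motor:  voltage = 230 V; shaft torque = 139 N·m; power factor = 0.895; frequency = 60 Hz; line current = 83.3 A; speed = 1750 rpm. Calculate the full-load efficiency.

85.8 %

ω = 2π × 1750/60 = 183.3 rad/s; P_out = τω = 139 × 183.3 = 25479 W
P_in = √3·V_L·I_L·cosφ = 1.732 × 230 × 83.3 × 0.895 = 29699 W
η = P_out / P_in = 25479 / 29699 = 0.858 = 85.8%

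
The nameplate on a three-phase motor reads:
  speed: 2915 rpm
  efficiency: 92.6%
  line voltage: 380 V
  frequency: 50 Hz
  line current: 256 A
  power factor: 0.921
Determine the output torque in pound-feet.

P_in = √3·V·I·cosφ = 1.732 × 380 × 256 × 0.921 = 155178 W
P_out = η·P_in = 0.926 × 155178 = 143695 W
n = 2915 rpm
ω = 2π×2915/60 = 305.3 rad/s
τ = P_out/ω = 143695/305.3 = 470.7 N·m
In lb·ft: 470.7/1.356 = 347 lb·ft

347 lb·ft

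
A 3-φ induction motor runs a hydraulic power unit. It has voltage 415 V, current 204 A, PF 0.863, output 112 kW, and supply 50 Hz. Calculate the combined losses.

P_in = √3·V·I·cosφ = 1.732×415×204×0.863 = 126543 W
P_out = 112000 W
Losses = P_in − P_out = 126543 − 112000 = 14543 W

14500 W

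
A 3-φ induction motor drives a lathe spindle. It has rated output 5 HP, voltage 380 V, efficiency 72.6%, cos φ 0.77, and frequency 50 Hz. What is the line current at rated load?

P_out = 5 × 746 = 3730 W
P_in = P_out / η = 3730 / 0.726 = 5138 W
I_L = P_in / (√3·V_L·cosφ) = 5138 / (1.732 × 380 × 0.77) = 10.1 A

10.1 A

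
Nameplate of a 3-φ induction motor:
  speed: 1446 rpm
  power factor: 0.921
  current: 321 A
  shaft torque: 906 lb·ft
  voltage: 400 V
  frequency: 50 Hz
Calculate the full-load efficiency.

90.8 %

τ = 906 lb·ft × 1.356 = 1229 N·m
ω = 2π × 1446/60 = 151.4 rad/s; P_out = τω = 1229 × 151.4 = 186071 W
P_in = √3·V_L·I_L·cosφ = 1.732 × 400 × 321 × 0.921 = 204820 W
η = P_out / P_in = 186071 / 204820 = 0.908 = 90.8%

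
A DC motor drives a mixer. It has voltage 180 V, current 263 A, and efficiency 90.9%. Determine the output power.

43 kW

P_in = V·I = 180 × 263 = 47340 W
P_out = η·P_in = 0.909 × 47340 = 43032 W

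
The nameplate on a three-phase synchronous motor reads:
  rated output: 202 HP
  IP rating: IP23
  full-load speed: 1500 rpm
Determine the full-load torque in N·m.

P_out = 202 × 746 = 150692 W
ω = 2π × 1500/60 = 157.1 rad/s
τ = P_out/ω = 150692/157.1 = 959 N·m

959 N·m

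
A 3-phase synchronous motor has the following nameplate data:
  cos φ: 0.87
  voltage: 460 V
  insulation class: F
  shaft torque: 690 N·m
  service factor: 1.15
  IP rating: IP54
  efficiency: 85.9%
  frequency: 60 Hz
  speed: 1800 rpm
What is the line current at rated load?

218 A

ω = 2π×1800/60 = 188.5 rad/s; P_out = τω = 690 × 188.5 = 130065 W
P_in = P_out / η = 130065 / 0.859 = 151414 W
I_L = P_in / (√3·V_L·cosφ) = 151414 / (1.732 × 460 × 0.87) = 218 A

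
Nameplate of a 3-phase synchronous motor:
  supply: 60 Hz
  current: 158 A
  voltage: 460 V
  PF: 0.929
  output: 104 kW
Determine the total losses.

12.9 kW

P_in = √3·V·I·cosφ = 1.732×460×158×0.929 = 116944 W
P_out = 104000 W
Losses = P_in − P_out = 116944 − 104000 = 12944 W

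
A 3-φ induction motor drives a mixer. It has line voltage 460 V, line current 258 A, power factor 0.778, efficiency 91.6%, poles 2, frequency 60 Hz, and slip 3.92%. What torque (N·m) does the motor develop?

P_in = √3·V·I·cosφ = 1.732 × 460 × 258 × 0.778 = 159921 W
P_out = η·P_in = 0.916 × 159921 = 146488 W
n_s = 120×60/2 = 3600 rpm; n = 3600×(1−0.0392) = 3459 rpm
ω = 2π×3459/60 = 362.2 rad/s
τ = P_out/ω = 146488/362.2 = 404 N·m

404 N·m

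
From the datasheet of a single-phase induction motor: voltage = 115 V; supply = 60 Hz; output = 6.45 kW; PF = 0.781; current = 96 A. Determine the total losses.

P_in = V·I·cosφ = 115×96×0.781 = 8622 W
P_out = 6450 W
Losses = P_in − P_out = 8622 − 6450 = 2172 W

2.17 kW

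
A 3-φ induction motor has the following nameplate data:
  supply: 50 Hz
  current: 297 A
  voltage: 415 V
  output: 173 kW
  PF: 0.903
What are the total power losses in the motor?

19.8 kW

P_in = √3·V·I·cosφ = 1.732×415×297×0.903 = 192770 W
P_out = 173000 W
Losses = P_in − P_out = 192770 − 173000 = 19770 W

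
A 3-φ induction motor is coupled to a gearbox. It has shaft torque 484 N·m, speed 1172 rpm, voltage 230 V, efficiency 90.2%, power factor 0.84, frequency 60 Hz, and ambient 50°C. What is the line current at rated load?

197 A

ω = 2π×1172/60 = 122.7 rad/s; P_out = τω = 484 × 122.7 = 59387 W
P_in = P_out / η = 59387 / 0.902 = 65839 W
I_L = P_in / (√3·V_L·cosφ) = 65839 / (1.732 × 230 × 0.84) = 197 A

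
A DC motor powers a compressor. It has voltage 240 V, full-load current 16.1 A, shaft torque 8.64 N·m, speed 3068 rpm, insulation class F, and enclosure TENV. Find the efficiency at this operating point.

71.8 %

ω = 2π × 3068/60 = 321.3 rad/s; P_out = τω = 8.64 × 321.3 = 2776 W
P_in = V·I = 240 × 16.1 = 3864 W
η = P_out / P_in = 2776 / 3864 = 0.718 = 71.8%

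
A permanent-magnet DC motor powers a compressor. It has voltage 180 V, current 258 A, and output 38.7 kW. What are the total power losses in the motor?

P_in = V·I = 180×258 = 46440 W
P_out = 38700 W
Losses = P_in − P_out = 46440 − 38700 = 7740 W

7.74 kW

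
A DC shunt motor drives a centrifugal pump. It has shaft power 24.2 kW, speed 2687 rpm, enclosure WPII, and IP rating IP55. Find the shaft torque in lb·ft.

63.4 lb·ft

ω = 2π × 2687/60 = 281.4 rad/s
τ = P/ω = 24200/281.4 = 86 N·m
In lb·ft: 86/1.356 = 63.4 lb·ft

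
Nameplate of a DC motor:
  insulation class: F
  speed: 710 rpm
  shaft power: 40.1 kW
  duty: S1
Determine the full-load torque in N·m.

ω = 2π × 710/60 = 74.35 rad/s
τ = P/ω = 40100/74.35 = 539 N·m

539 N·m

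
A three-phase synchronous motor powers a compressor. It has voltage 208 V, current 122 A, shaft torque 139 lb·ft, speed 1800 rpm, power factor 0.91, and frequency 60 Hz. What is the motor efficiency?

88.8 %

τ = 139 lb·ft × 1.356 = 188.5 N·m
ω = 2π × 1800/60 = 188.5 rad/s; P_out = τω = 188.5 × 188.5 = 35532 W
P_in = √3·V_L·I_L·cosφ = 1.732 × 208 × 122 × 0.91 = 39996 W
η = P_out / P_in = 35532 / 39996 = 0.888 = 88.8%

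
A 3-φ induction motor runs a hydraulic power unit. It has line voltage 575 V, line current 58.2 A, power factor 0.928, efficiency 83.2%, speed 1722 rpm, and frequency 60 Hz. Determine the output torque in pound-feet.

183 lb·ft

P_in = √3·V·I·cosφ = 1.732 × 575 × 58.2 × 0.928 = 53788 W
P_out = η·P_in = 0.832 × 53788 = 44752 W
n = 1722 rpm
ω = 2π×1722/60 = 180.3 rad/s
τ = P_out/ω = 44752/180.3 = 248.2 N·m
In lb·ft: 248.2/1.356 = 183 lb·ft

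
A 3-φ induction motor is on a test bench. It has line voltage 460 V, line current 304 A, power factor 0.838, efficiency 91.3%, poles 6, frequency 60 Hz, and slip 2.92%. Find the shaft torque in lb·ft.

1120 lb·ft

P_in = √3·V·I·cosφ = 1.732 × 460 × 304 × 0.838 = 202966 W
P_out = η·P_in = 0.913 × 202966 = 185308 W
n_s = 120×60/6 = 1200 rpm; n = 1200×(1−0.0292) = 1165 rpm
ω = 2π×1165/60 = 122 rad/s
τ = P_out/ω = 185308/122 = 1519 N·m
In lb·ft: 1519/1.356 = 1120 lb·ft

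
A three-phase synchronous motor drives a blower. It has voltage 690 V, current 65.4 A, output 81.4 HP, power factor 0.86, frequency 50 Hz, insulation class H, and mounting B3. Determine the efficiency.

90.3 %

P_out = 81.4 × 746 = 60724 W
P_in = √3·V_L·I_L·cosφ = 1.732 × 690 × 65.4 × 0.86 = 67216 W
η = P_out / P_in = 60724 / 67216 = 0.903 = 90.3%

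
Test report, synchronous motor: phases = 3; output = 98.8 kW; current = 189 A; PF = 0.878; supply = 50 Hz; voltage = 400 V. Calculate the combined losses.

16.2 kW

P_in = √3·V·I·cosφ = 1.732×400×189×0.878 = 114965 W
P_out = 98800 W
Losses = P_in − P_out = 114965 − 98800 = 16165 W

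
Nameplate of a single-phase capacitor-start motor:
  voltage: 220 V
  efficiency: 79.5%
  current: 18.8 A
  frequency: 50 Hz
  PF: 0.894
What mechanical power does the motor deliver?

2.94 kW

P_in = V·I·cosφ = 220 × 18.8 × 0.894 = 3698 W
P_out = η·P_in = 0.795 × 3698 = 2940 W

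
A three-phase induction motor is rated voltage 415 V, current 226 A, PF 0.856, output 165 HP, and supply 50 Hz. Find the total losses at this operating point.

16 kW

P_in = √3·V·I·cosφ = 1.732×415×226×0.856 = 139052 W
P_out = 165×746 = 123090 W
Losses = P_in − P_out = 139052 − 123090 = 15962 W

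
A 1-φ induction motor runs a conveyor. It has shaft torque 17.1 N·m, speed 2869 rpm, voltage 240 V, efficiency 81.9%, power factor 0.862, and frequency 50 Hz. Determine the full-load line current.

ω = 2π×2869/60 = 300.4 rad/s; P_out = τω = 17.1 × 300.4 = 5137 W
P_in = P_out / η = 5137 / 0.819 = 6272 W
I = P_in / (V·cosφ) = 6272 / (240 × 0.862) = 30.3 A

30.3 A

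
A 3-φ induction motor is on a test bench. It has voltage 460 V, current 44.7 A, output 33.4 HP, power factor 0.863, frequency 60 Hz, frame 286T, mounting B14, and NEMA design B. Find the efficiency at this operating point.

81.1 %

P_out = 33.4 × 746 = 24916 W
P_in = √3·V_L·I_L·cosφ = 1.732 × 460 × 44.7 × 0.863 = 30734 W
η = P_out / P_in = 24916 / 30734 = 0.811 = 81.1%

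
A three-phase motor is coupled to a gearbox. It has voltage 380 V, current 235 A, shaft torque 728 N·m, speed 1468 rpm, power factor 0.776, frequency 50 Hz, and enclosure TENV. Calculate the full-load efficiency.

ω = 2π × 1468/60 = 153.7 rad/s; P_out = τω = 728 × 153.7 = 111894 W
P_in = √3·V_L·I_L·cosφ = 1.732 × 380 × 235 × 0.776 = 120022 W
η = P_out / P_in = 111894 / 120022 = 0.932 = 93.2%

93.2 %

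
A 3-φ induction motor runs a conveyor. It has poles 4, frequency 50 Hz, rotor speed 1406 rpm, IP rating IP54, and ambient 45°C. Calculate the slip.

6.27 %

n_s = 120f/p = 120×50/4 = 1500 rpm
s = (n_s − n)/n_s = (1500 − 1406)/1500 = 0.0627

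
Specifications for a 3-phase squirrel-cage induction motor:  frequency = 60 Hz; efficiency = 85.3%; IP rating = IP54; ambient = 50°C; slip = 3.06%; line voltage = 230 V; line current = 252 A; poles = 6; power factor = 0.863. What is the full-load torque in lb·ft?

P_in = √3·V·I·cosφ = 1.732 × 230 × 252 × 0.863 = 86634 W
P_out = η·P_in = 0.853 × 86634 = 73899 W
n_s = 120×60/6 = 1200 rpm; n = 1200×(1−0.0306) = 1163 rpm
ω = 2π×1163/60 = 121.8 rad/s
τ = P_out/ω = 73899/121.8 = 606.7 N·m
In lb·ft: 606.7/1.356 = 447 lb·ft

447 lb·ft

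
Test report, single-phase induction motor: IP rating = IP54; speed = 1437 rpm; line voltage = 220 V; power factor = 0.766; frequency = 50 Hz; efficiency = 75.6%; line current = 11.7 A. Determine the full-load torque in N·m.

P_in = V·I·cosφ = 220 × 11.7 × 0.766 = 1972 W
P_out = η·P_in = 0.756 × 1972 = 1491 W
n = 1437 rpm
ω = 2π×1437/60 = 150.5 rad/s
τ = P_out/ω = 1491/150.5 = 9.91 N·m

9.91 N·m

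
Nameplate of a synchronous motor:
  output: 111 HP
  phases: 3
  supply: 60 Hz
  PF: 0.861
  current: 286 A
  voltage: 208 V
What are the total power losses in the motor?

5910 W

P_in = √3·V·I·cosφ = 1.732×208×286×0.861 = 88712 W
P_out = 111×746 = 82806 W
Losses = P_in − P_out = 88712 − 82806 = 5906 W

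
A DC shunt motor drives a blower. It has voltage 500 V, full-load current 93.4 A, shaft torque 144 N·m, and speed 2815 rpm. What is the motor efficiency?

90.9 %

ω = 2π × 2815/60 = 294.8 rad/s; P_out = τω = 144 × 294.8 = 42451 W
P_in = V·I = 500 × 93.4 = 46700 W
η = P_out / P_in = 42451 / 46700 = 0.909 = 90.9%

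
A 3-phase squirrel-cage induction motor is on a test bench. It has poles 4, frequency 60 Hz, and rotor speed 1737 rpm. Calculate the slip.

n_s = 120f/p = 120×60/4 = 1800 rpm
s = (n_s − n)/n_s = (1800 − 1737)/1800 = 0.0350

3.50 %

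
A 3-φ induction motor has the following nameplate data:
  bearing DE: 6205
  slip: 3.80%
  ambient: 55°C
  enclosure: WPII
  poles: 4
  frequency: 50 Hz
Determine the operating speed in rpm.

n_s = 120f/p = 120×50/4 = 1500 rpm
n = n_s(1 − s) = 1500 × (1 − 0.038) = 1443 rpm

1443 rpm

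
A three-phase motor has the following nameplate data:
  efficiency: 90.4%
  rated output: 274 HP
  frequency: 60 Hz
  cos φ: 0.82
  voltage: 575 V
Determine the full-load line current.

P_out = 274 × 746 = 204404 W
P_in = P_out / η = 204404 / 0.904 = 226111 W
I_L = P_in / (√3·V_L·cosφ) = 226111 / (1.732 × 575 × 0.82) = 277 A

277 A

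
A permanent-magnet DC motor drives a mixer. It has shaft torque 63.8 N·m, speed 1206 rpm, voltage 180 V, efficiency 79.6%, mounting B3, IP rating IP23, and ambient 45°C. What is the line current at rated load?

56.2 A

ω = 2π×1206/60 = 126.3 rad/s; P_out = τω = 63.8 × 126.3 = 8058 W
P_in = P_out / η = 8058 / 0.796 = 10123 W
I = P_in / V = 10123 / 180 = 56.2 A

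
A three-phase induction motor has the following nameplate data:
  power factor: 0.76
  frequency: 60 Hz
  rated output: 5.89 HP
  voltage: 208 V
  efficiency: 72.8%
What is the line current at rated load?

22 A

P_out = 5.89 × 746 = 4394 W
P_in = P_out / η = 4394 / 0.728 = 6036 W
I_L = P_in / (√3·V_L·cosφ) = 6036 / (1.732 × 208 × 0.76) = 22 A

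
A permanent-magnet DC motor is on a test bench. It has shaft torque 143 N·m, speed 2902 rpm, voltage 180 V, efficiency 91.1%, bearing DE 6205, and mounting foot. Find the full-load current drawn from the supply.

265 A

ω = 2π×2902/60 = 303.9 rad/s; P_out = τω = 143 × 303.9 = 43458 W
P_in = P_out / η = 43458 / 0.911 = 47704 W
I = P_in / V = 47704 / 180 = 265 A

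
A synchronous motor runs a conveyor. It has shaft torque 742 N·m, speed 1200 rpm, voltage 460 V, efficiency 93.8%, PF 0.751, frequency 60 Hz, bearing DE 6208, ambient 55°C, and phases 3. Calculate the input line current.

166 A

ω = 2π×1200/60 = 125.7 rad/s; P_out = τω = 742 × 125.7 = 93269 W
P_in = P_out / η = 93269 / 0.938 = 99434 W
I_L = P_in / (√3·V_L·cosφ) = 99434 / (1.732 × 460 × 0.751) = 166 A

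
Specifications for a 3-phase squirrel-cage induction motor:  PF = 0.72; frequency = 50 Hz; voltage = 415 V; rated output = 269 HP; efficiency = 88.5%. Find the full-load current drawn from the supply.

438 A

P_out = 269 × 746 = 200674 W
P_in = P_out / η = 200674 / 0.885 = 226750 W
I_L = P_in / (√3·V_L·cosφ) = 226750 / (1.732 × 415 × 0.72) = 438 A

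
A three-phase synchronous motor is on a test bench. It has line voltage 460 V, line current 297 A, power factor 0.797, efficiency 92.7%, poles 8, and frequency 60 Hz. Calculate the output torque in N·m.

1850 N·m

P_in = √3·V·I·cosφ = 1.732 × 460 × 297 × 0.797 = 188591 W
P_out = η·P_in = 0.927 × 188591 = 174824 W
n = n_s = 120×60/8 = 900 rpm (synchronous)
ω = 2π×900/60 = 94.25 rad/s
τ = P_out/ω = 174824/94.25 = 1850 N·m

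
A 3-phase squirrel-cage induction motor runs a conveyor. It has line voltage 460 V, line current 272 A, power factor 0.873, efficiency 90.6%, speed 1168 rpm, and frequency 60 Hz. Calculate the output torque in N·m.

1400 N·m

P_in = √3·V·I·cosφ = 1.732 × 460 × 272 × 0.873 = 189186 W
P_out = η·P_in = 0.906 × 189186 = 171403 W
n = 1168 rpm
ω = 2π×1168/60 = 122.3 rad/s
τ = P_out/ω = 171403/122.3 = 1400 N·m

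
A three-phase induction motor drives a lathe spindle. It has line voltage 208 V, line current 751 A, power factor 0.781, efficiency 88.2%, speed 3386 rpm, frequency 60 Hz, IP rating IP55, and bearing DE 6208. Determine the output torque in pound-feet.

P_in = √3·V·I·cosφ = 1.732 × 208 × 751 × 0.781 = 211301 W
P_out = η·P_in = 0.882 × 211301 = 186367 W
n = 3386 rpm
ω = 2π×3386/60 = 354.6 rad/s
τ = P_out/ω = 186367/354.6 = 525.6 N·m
In lb·ft: 525.6/1.356 = 388 lb·ft

388 lb·ft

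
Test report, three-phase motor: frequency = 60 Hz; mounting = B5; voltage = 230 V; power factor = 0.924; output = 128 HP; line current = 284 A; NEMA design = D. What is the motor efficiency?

91.3 %

P_out = 128 × 746 = 95488 W
P_in = √3·V_L·I_L·cosφ = 1.732 × 230 × 284 × 0.924 = 104536 W
η = P_out / P_in = 95488 / 104536 = 0.913 = 91.3%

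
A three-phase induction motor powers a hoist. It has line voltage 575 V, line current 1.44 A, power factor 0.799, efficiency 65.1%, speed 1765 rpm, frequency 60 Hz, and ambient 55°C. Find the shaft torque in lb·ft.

2.98 lb·ft

P_in = √3·V·I·cosφ = 1.732 × 575 × 1.44 × 0.799 = 1146 W
P_out = η·P_in = 0.651 × 1146 = 746 W
n = 1765 rpm
ω = 2π×1765/60 = 184.8 rad/s
τ = P_out/ω = 746/184.8 = 4.037 N·m
In lb·ft: 4.037/1.356 = 2.98 lb·ft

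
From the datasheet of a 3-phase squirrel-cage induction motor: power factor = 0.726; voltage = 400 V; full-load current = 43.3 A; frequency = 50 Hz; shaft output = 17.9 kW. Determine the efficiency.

82.2 %

P_out = 17.9 kW = 17900 W
P_in = √3·V_L·I_L·cosφ = 1.732 × 400 × 43.3 × 0.726 = 21779 W
η = P_out / P_in = 17900 / 21779 = 0.822 = 82.2%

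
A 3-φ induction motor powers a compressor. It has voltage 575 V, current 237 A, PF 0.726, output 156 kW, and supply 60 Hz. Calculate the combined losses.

P_in = √3·V·I·cosφ = 1.732×575×237×0.726 = 171357 W
P_out = 156000 W
Losses = P_in − P_out = 171357 − 156000 = 15357 W

15400 W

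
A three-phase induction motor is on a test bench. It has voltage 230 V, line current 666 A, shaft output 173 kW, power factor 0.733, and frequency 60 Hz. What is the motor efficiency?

89.0 %

P_out = 173 kW = 173000 W
P_in = √3·V_L·I_L·cosφ = 1.732 × 230 × 666 × 0.733 = 194471 W
η = P_out / P_in = 173000 / 194471 = 0.890 = 89.0%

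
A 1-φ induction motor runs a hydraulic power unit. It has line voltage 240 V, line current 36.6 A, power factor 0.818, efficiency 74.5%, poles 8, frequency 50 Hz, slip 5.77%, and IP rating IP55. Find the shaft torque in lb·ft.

P_in = V·I·cosφ = 240 × 36.6 × 0.818 = 7185 W
P_out = η·P_in = 0.745 × 7185 = 5353 W
n_s = 120×50/8 = 750 rpm; n = 750×(1−0.0577) = 707 rpm
ω = 2π×707/60 = 74.04 rad/s
τ = P_out/ω = 5353/74.04 = 72.3 N·m
In lb·ft: 72.3/1.356 = 53.3 lb·ft

53.3 lb·ft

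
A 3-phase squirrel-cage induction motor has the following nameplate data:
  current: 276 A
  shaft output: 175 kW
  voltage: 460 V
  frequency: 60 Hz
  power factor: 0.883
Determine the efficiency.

P_out = 175 kW = 175000 W
P_in = √3·V_L·I_L·cosφ = 1.732 × 460 × 276 × 0.883 = 194167 W
η = P_out / P_in = 175000 / 194167 = 0.901 = 90.1%

90.1 %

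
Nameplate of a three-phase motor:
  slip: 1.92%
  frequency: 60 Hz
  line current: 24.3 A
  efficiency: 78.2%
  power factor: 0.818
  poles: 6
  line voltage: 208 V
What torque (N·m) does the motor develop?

45.4 N·m

P_in = √3·V·I·cosφ = 1.732 × 208 × 24.3 × 0.818 = 7161 W
P_out = η·P_in = 0.782 × 7161 = 5600 W
n_s = 120×60/6 = 1200 rpm; n = 1200×(1−0.0192) = 1177 rpm
ω = 2π×1177/60 = 123.3 rad/s
τ = P_out/ω = 5600/123.3 = 45.4 N·m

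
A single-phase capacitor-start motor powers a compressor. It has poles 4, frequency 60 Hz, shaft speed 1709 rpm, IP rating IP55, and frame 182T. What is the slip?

5.06 %

n_s = 120f/p = 120×60/4 = 1800 rpm
s = (n_s − n)/n_s = (1800 − 1709)/1800 = 0.0506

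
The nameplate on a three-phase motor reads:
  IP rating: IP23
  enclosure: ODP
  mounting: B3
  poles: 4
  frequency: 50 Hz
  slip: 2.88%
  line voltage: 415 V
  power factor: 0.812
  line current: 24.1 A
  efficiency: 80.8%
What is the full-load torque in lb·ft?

54.9 lb·ft

P_in = √3·V·I·cosφ = 1.732 × 415 × 24.1 × 0.812 = 14066 W
P_out = η·P_in = 0.808 × 14066 = 11365 W
n_s = 120×50/4 = 1500 rpm; n = 1500×(1−0.0288) = 1457 rpm
ω = 2π×1457/60 = 152.6 rad/s
τ = P_out/ω = 11365/152.6 = 74.48 N·m
In lb·ft: 74.48/1.356 = 54.9 lb·ft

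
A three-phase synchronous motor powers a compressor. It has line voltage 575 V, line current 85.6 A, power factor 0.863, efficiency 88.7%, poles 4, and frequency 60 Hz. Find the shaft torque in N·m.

346 N·m

P_in = √3·V·I·cosφ = 1.732 × 575 × 85.6 × 0.863 = 73570 W
P_out = η·P_in = 0.887 × 73570 = 65257 W
n = n_s = 120×60/4 = 1800 rpm (synchronous)
ω = 2π×1800/60 = 188.5 rad/s
τ = P_out/ω = 65257/188.5 = 346 N·m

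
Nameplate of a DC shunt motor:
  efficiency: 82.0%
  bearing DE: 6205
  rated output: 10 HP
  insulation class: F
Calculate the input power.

P_out = 10 × 746 = 7460 W
P_in = P_out/η = 7460/0.82 = 9098 W = 9.1 kW

9.1 kW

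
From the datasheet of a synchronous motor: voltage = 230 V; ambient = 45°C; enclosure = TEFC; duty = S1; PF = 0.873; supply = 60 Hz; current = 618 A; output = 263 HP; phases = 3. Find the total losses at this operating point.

18700 W

P_in = √3·V·I·cosφ = 1.732×230×618×0.873 = 214921 W
P_out = 263×746 = 196198 W
Losses = P_in − P_out = 214921 − 196198 = 18723 W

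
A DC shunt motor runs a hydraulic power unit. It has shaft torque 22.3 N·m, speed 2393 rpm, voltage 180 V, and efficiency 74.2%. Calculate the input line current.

41.8 A

ω = 2π×2393/60 = 250.6 rad/s; P_out = τω = 22.3 × 250.6 = 5588 W
P_in = P_out / η = 5588 / 0.742 = 7531 W
I = P_in / V = 7531 / 180 = 41.8 A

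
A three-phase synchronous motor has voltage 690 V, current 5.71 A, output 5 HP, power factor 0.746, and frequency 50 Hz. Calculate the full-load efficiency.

P_out = 5 × 746 = 3730 W
P_in = √3·V_L·I_L·cosφ = 1.732 × 690 × 5.71 × 0.746 = 5091 W
η = P_out / P_in = 3730 / 5091 = 0.733 = 73.3%

73.3 %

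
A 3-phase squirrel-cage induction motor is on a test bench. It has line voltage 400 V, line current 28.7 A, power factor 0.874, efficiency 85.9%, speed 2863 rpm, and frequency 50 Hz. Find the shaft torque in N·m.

P_in = √3·V·I·cosφ = 1.732 × 400 × 28.7 × 0.874 = 17378 W
P_out = η·P_in = 0.859 × 17378 = 14928 W
n = 2863 rpm
ω = 2π×2863/60 = 299.8 rad/s
τ = P_out/ω = 14928/299.8 = 49.8 N·m

49.8 N·m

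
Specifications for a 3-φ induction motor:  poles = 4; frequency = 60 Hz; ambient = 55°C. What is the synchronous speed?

1800 rpm

n_s = 120f/p = 120×60/4 = 1800 rpm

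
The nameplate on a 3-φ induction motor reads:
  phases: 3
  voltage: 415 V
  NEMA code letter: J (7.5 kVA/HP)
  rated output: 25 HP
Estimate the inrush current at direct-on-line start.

S_LR = 7.5 × 25 = 187.5 kVA
I_LR = S_LR/(√3·V_L) = 187500/(1.732×415) = 261 A

261 A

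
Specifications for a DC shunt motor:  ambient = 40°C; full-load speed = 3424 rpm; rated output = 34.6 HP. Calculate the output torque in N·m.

72 N·m

P_out = 34.6 × 746 = 25812 W
ω = 2π × 3424/60 = 358.6 rad/s
τ = P_out/ω = 25812/358.6 = 72 N·m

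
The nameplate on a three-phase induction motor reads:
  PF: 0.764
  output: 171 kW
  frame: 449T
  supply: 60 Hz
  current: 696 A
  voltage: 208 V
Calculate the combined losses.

P_in = √3·V·I·cosφ = 1.732×208×696×0.764 = 191564 W
P_out = 171000 W
Losses = P_in − P_out = 191564 − 171000 = 20564 W

20600 W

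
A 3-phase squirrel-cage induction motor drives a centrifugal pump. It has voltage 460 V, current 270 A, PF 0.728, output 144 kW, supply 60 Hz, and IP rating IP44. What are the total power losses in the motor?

P_in = √3·V·I·cosφ = 1.732×460×270×0.728 = 156603 W
P_out = 144000 W
Losses = P_in − P_out = 156603 − 144000 = 12603 W

12.6 kW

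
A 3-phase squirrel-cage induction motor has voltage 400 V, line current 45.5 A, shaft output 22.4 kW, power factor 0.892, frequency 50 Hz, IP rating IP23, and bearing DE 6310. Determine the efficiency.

P_out = 22.4 kW = 22400 W
P_in = √3·V_L·I_L·cosφ = 1.732 × 400 × 45.5 × 0.892 = 28118 W
η = P_out / P_in = 22400 / 28118 = 0.797 = 79.7%

79.7 %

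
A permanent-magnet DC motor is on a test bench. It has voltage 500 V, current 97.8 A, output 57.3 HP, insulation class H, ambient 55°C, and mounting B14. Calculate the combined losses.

6.15 kW

P_in = V·I = 500×97.8 = 48900 W
P_out = 57.3×746 = 42746 W
Losses = P_in − P_out = 48900 − 42746 = 6154 W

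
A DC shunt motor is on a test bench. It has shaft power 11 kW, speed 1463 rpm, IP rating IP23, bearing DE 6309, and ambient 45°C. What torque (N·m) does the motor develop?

ω = 2π × 1463/60 = 153.2 rad/s
τ = P/ω = 11000/153.2 = 71.8 N·m

71.8 N·m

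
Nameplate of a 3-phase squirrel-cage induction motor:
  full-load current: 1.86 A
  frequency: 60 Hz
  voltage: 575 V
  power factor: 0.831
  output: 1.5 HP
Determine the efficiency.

P_out = 1.5 × 746 = 1119 W
P_in = √3·V_L·I_L·cosφ = 1.732 × 575 × 1.86 × 0.831 = 1539 W
η = P_out / P_in = 1119 / 1539 = 0.727 = 72.7%

72.7 %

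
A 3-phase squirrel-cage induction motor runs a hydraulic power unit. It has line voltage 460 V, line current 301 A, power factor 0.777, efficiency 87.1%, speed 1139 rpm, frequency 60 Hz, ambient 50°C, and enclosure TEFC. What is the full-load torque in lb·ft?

1000 lb·ft

P_in = √3·V·I·cosφ = 1.732 × 460 × 301 × 0.777 = 186334 W
P_out = η·P_in = 0.871 × 186334 = 162297 W
n = 1139 rpm
ω = 2π×1139/60 = 119.3 rad/s
τ = P_out/ω = 162297/119.3 = 1360 N·m
In lb·ft: 1360/1.356 = 1000 lb·ft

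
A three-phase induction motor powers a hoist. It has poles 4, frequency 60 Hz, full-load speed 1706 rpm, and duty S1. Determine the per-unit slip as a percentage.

n_s = 120f/p = 120×60/4 = 1800 rpm
s = (n_s − n)/n_s = (1800 − 1706)/1800 = 0.0522

5.2 %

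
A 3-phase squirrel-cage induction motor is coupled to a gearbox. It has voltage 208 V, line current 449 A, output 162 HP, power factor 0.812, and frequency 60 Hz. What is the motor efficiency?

P_out = 162 × 746 = 120852 W
P_in = √3·V_L·I_L·cosφ = 1.732 × 208 × 449 × 0.812 = 131345 W
η = P_out / P_in = 120852 / 131345 = 0.920 = 92.0%

92.0 %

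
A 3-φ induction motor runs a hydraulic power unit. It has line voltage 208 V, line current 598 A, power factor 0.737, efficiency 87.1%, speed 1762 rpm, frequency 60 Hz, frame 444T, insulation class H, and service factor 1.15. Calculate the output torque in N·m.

750 N·m

P_in = √3·V·I·cosφ = 1.732 × 208 × 598 × 0.737 = 158774 W
P_out = η·P_in = 0.871 × 158774 = 138292 W
n = 1762 rpm
ω = 2π×1762/60 = 184.5 rad/s
τ = P_out/ω = 138292/184.5 = 750 N·m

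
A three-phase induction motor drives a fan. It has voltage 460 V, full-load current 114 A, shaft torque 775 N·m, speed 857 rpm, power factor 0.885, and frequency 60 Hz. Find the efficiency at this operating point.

ω = 2π × 857/60 = 89.74 rad/s; P_out = τω = 775 × 89.74 = 69549 W
P_in = √3·V_L·I_L·cosφ = 1.732 × 460 × 114 × 0.885 = 80381 W
η = P_out / P_in = 69549 / 80381 = 0.865 = 86.5%

86.5 %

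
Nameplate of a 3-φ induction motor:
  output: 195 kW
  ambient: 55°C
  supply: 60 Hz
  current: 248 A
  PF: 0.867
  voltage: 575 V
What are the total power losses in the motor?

P_in = √3·V·I·cosφ = 1.732×575×248×0.867 = 214134 W
P_out = 195000 W
Losses = P_in − P_out = 214134 − 195000 = 19134 W

19100 W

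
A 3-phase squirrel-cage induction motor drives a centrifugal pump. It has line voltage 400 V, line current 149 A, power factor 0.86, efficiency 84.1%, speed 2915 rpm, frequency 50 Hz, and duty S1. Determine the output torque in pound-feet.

180 lb·ft

P_in = √3·V·I·cosφ = 1.732 × 400 × 149 × 0.86 = 88775 W
P_out = η·P_in = 0.841 × 88775 = 74660 W
n = 2915 rpm
ω = 2π×2915/60 = 305.3 rad/s
τ = P_out/ω = 74660/305.3 = 244.5 N·m
In lb·ft: 244.5/1.356 = 180 lb·ft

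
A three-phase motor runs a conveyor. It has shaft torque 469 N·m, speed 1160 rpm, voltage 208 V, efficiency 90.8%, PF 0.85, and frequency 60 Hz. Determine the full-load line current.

ω = 2π×1160/60 = 121.5 rad/s; P_out = τω = 469 × 121.5 = 56984 W
P_in = P_out / η = 56984 / 0.908 = 62758 W
I_L = P_in / (√3·V_L·cosφ) = 62758 / (1.732 × 208 × 0.85) = 205 A

205 A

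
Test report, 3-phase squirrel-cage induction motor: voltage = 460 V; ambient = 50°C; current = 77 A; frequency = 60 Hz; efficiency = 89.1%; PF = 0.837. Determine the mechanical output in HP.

61.3 HP

P_in = √3·V·I·cosφ = 1.732 × 460 × 77 × 0.837 = 51348 W
P_out = η·P_in = 0.891 × 51348 = 45751 W
= 45751/746 = 61.3 HP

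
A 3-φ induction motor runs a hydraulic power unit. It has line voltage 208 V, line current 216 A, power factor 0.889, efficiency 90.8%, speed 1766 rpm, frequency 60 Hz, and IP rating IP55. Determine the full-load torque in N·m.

340 N·m

P_in = √3·V·I·cosφ = 1.732 × 208 × 216 × 0.889 = 69178 W
P_out = η·P_in = 0.908 × 69178 = 62814 W
n = 1766 rpm
ω = 2π×1766/60 = 184.9 rad/s
τ = P_out/ω = 62814/184.9 = 340 N·m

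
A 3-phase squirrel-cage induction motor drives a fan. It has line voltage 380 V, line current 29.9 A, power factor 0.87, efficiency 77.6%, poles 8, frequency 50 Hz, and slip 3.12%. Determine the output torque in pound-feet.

129 lb·ft

P_in = √3·V·I·cosφ = 1.732 × 380 × 29.9 × 0.87 = 17121 W
P_out = η·P_in = 0.776 × 17121 = 13286 W
n_s = 120×50/8 = 750 rpm; n = 750×(1−0.0312) = 727 rpm
ω = 2π×727/60 = 76.13 rad/s
τ = P_out/ω = 13286/76.13 = 174.5 N·m
In lb·ft: 174.5/1.356 = 129 lb·ft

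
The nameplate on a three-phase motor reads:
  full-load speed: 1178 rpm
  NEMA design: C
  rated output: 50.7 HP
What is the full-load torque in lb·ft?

226 lb·ft

P_out = 50.7 × 746 = 37822 W
ω = 2π × 1178/60 = 123.4 rad/s
τ = P_out/ω = 37822/123.4 = 306.5 N·m
In lb·ft: 306.5/1.356 = 226 lb·ft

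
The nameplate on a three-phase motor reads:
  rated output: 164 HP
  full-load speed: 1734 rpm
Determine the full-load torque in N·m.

P_out = 164 × 746 = 122344 W
ω = 2π × 1734/60 = 181.6 rad/s
τ = P_out/ω = 122344/181.6 = 674 N·m

674 N·m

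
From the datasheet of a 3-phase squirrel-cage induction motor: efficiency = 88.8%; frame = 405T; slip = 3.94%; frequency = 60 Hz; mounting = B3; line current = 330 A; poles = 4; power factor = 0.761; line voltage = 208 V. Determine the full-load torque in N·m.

444 N·m

P_in = √3·V·I·cosφ = 1.732 × 208 × 330 × 0.761 = 90471 W
P_out = η·P_in = 0.888 × 90471 = 80338 W
n_s = 120×60/4 = 1800 rpm; n = 1800×(1−0.0394) = 1729 rpm
ω = 2π×1729/60 = 181.1 rad/s
τ = P_out/ω = 80338/181.1 = 444 N·m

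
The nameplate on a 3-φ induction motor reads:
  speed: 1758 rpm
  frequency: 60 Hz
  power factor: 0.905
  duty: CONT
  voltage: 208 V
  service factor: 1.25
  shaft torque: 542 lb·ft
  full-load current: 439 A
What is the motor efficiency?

τ = 542 lb·ft × 1.356 = 735 N·m
ω = 2π × 1758/60 = 184.1 rad/s; P_out = τω = 735 × 184.1 = 135314 W
P_in = √3·V_L·I_L·cosφ = 1.732 × 208 × 439 × 0.905 = 143128 W
η = P_out / P_in = 135314 / 143128 = 0.945 = 94.5%

94.5 %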